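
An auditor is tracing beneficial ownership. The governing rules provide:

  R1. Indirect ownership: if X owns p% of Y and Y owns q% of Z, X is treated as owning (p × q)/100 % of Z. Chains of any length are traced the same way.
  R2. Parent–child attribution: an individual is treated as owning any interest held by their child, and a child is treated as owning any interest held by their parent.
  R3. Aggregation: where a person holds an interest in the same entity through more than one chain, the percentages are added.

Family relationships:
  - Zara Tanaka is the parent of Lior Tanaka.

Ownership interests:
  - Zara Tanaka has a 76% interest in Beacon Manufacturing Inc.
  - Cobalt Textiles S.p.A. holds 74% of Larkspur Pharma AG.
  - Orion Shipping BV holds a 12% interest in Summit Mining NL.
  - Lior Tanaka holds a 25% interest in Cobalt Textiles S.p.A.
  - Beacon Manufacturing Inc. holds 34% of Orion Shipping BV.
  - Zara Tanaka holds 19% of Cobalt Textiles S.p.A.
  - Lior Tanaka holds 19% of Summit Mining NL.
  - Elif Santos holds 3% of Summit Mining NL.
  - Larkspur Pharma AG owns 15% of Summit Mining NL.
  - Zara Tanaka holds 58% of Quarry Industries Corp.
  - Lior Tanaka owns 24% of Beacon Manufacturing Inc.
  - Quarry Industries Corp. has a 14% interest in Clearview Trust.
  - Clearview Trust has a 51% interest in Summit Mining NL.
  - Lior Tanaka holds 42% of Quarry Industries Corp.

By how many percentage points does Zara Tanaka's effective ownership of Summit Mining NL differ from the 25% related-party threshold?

By parent–child attribution (R2), Zara Tanaka is treated as also owning Lior Tanaka's interest in Quarry Industries Corp, giving 58% + 42% = 100%.
By parent–child attribution (R2), Zara Tanaka is treated as also owning Lior Tanaka's interest in Beacon Manufacturing Inc, giving 76% + 24% = 100%.
By parent–child attribution (R2), Zara Tanaka is treated as also owning Lior Tanaka's interest in Cobalt Textiles S.p.A, giving 19% + 25% = 44%.
By parent–child attribution (R2), Zara Tanaka is treated as owning Lior Tanaka's 19% interest in Summit Mining NL.
Chain via Quarry Industries Corp. → Clearview Trust (R1): 100% × 14% × 51% = 7.14% of Summit Mining NL.
Chain via Beacon Manufacturing Inc. → Orion Shipping BV (R1): 100% × 34% × 12% = 4.08% of Summit Mining NL.
Chain via Cobalt Textiles S.p.A. → Larkspur Pharma AG (R1): 44% × 74% × 15% = 4.884% of Summit Mining NL.
Direct interest in Summit Mining NL: 19%.
Aggregating (R3): 7.14% + 4.08% + 4.884% + 19% = 35.104%.
35.104% exceeds the 25% threshold by 10.104 percentage points.

10.104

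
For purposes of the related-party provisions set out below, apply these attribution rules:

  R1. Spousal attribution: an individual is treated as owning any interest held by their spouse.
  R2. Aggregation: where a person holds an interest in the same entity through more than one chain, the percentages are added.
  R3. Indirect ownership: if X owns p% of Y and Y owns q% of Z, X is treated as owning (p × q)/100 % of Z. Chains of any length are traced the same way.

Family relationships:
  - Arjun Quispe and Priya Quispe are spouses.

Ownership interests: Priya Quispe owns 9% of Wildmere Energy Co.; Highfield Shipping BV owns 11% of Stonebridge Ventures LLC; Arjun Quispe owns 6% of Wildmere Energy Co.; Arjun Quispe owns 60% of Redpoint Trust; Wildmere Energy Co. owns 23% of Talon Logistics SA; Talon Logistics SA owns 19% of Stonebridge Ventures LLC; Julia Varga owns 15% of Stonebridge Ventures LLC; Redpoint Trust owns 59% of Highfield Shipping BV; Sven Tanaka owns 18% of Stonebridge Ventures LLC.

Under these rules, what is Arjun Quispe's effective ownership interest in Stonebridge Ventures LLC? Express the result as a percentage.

By spousal attribution (R1), Arjun Quispe is treated as also owning Priya Quispe's interest in Wildmere Energy Co, giving 6% + 9% = 15%.
Chain via Wildmere Energy Co. → Talon Logistics SA (R3): 15% × 23% × 19% = 0.6555% of Stonebridge Ventures LLC.
Chain via Redpoint Trust → Highfield Shipping BV (R3): 60% × 59% × 11% = 3.894% of Stonebridge Ventures LLC.
Aggregating (R2): 0.6555% + 3.894% = 4.5495%.

4.5495%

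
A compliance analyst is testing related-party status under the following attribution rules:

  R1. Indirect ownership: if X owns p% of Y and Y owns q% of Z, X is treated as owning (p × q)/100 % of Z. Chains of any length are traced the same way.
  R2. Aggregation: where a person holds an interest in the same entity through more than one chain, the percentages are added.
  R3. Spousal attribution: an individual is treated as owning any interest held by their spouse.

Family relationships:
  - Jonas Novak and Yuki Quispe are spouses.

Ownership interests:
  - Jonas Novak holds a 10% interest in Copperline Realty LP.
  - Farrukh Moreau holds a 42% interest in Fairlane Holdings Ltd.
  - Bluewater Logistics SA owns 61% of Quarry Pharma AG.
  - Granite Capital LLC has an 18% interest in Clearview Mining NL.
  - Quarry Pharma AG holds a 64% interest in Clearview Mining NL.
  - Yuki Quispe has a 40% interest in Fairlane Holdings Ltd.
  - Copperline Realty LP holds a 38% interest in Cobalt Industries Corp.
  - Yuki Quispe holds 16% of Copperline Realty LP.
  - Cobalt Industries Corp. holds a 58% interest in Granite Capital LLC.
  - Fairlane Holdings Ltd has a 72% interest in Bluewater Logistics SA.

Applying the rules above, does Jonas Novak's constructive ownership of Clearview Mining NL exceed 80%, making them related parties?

By spousal attribution (R3), Jonas Novak is treated as also owning Yuki Quispe's interest in Copperline Realty LP, giving 10% + 16% = 26%.
By spousal attribution (R3), Jonas Novak is treated as owning Yuki Quispe's 40% interest in Fairlane Holdings Ltd.
Chain via Copperline Realty LP → Cobalt Industries Corp. → Granite Capital LLC (R1): 26% × 38% × 58% × 18% = 1.031472% of Clearview Mining NL.
Chain via Fairlane Holdings Ltd → Bluewater Logistics SA → Quarry Pharma AG (R1): 40% × 72% × 61% × 64% = 11.24352% of Clearview Mining NL.
Aggregating (R2): 1.031472% + 11.24352% = 12.274992%.
12.274992% does not exceed the 80% threshold, so Jonas is not a related party to Clearview Mining NL.

No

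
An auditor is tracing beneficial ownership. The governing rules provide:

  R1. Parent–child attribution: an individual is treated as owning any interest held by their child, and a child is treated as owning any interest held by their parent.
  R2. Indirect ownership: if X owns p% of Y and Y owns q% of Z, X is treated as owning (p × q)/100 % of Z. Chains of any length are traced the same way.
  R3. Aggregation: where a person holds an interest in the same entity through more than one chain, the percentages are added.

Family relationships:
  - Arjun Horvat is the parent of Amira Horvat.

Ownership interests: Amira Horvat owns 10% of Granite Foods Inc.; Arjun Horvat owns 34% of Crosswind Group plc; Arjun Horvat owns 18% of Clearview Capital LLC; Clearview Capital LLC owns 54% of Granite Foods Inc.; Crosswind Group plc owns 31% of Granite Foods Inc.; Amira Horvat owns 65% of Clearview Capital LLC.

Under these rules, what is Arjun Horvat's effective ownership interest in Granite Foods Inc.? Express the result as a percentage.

By parent–child attribution (R1), Arjun Horvat is treated as also owning Amira Horvat's interest in Clearview Capital LLC, giving 18% + 65% = 83%.
By parent–child attribution (R1), Arjun Horvat is treated as owning Amira Horvat's 10% interest in Granite Foods Inc.
Chain via Crosswind Group plc (R2): 34% × 31% = 10.54% of Granite Foods Inc.
Chain via Clearview Capital LLC (R2): 83% × 54% = 44.82% of Granite Foods Inc.
Direct interest in Granite Foods Inc: 10%.
Aggregating (R3): 10.54% + 44.82% + 10% = 65.36%.

65.36%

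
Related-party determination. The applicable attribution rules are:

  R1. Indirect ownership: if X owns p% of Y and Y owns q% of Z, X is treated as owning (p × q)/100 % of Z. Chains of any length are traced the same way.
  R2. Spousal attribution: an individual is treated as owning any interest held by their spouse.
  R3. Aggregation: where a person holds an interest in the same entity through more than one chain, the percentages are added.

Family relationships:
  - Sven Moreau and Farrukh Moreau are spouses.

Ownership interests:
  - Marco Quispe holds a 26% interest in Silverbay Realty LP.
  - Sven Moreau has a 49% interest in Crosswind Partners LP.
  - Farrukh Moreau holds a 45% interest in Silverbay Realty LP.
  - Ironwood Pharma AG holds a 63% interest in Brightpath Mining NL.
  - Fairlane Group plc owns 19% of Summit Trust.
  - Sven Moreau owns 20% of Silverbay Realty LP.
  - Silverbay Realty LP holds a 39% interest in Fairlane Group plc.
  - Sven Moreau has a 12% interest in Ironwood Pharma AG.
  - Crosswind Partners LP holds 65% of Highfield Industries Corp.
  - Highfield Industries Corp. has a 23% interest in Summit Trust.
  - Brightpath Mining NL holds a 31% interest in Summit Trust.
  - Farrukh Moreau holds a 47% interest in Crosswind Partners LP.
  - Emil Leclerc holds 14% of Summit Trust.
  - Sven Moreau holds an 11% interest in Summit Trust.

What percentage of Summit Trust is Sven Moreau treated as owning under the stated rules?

32.5121%

By spousal attribution (R2), Sven Moreau is treated as also owning Farrukh Moreau's interest in Silverbay Realty LP, giving 20% + 45% = 65%.
By spousal attribution (R2), Sven Moreau is treated as also owning Farrukh Moreau's interest in Crosswind Partners LP, giving 49% + 47% = 96%.
Chain via Ironwood Pharma AG → Brightpath Mining NL (R1): 12% × 63% × 31% = 2.3436% of Summit Trust.
Chain via Silverbay Realty LP → Fairlane Group plc (R1): 65% × 39% × 19% = 4.8165% of Summit Trust.
Chain via Crosswind Partners LP → Highfield Industries Corp. (R1): 96% × 65% × 23% = 14.352% of Summit Trust.
Direct interest in Summit Trust: 11%.
Aggregating (R3): 2.3436% + 4.8165% + 14.352% + 11% = 32.5121%.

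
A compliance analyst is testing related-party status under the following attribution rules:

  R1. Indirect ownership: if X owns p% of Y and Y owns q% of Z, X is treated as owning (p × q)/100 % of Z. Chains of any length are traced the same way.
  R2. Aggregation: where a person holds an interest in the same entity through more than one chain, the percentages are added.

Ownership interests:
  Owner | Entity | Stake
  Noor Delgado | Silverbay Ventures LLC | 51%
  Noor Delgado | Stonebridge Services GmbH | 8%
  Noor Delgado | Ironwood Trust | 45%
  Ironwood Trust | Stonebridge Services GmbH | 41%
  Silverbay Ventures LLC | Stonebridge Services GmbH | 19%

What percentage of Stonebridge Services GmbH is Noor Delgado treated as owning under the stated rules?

Chain via Ironwood Trust (R1): 45% × 41% = 18.45% of Stonebridge Services GmbH.
Chain via Silverbay Ventures LLC (R1): 51% × 19% = 9.69% of Stonebridge Services GmbH.
Direct interest in Stonebridge Services GmbH: 8%.
Aggregating (R2): 18.45% + 9.69% + 8% = 36.14%.

36.14%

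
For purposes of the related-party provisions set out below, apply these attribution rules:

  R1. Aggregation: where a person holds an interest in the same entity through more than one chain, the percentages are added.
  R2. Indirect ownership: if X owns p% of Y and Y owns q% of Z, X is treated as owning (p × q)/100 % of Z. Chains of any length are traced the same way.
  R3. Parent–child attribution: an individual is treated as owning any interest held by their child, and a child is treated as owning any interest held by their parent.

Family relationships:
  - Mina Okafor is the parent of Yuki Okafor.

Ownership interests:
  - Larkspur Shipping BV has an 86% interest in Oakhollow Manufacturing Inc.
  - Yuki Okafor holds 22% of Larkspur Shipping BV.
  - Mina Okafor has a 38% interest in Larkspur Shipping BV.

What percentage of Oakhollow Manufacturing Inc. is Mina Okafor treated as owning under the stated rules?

By parent–child attribution (R3), Mina Okafor is treated as also owning Yuki Okafor's interest in Larkspur Shipping BV, giving 38% + 22% = 60%.
Chain via Larkspur Shipping BV (R2): 60% × 86% = 51.6% of Oakhollow Manufacturing Inc.

51.6%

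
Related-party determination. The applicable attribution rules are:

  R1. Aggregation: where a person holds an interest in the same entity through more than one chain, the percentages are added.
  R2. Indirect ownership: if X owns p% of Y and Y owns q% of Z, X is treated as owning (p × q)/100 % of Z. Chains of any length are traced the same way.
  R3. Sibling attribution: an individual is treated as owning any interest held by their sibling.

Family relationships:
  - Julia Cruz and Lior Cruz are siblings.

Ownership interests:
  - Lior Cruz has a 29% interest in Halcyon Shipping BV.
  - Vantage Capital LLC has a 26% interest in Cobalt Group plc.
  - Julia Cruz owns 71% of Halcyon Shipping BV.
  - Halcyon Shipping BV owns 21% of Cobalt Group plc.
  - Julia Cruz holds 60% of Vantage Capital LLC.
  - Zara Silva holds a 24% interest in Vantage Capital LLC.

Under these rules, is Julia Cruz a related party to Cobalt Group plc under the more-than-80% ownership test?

By sibling attribution (R3), Julia Cruz is treated as also owning Lior Cruz's interest in Halcyon Shipping BV, giving 71% + 29% = 100%.
Chain via Halcyon Shipping BV (R2): 100% × 21% = 21% of Cobalt Group plc.
Chain via Vantage Capital LLC (R2): 60% × 26% = 15.6% of Cobalt Group plc.
Aggregating (R1): 21% + 15.6% = 36.6%.
36.6% does not exceed the 80% threshold, so Julia is not a related party to Cobalt Group plc.

No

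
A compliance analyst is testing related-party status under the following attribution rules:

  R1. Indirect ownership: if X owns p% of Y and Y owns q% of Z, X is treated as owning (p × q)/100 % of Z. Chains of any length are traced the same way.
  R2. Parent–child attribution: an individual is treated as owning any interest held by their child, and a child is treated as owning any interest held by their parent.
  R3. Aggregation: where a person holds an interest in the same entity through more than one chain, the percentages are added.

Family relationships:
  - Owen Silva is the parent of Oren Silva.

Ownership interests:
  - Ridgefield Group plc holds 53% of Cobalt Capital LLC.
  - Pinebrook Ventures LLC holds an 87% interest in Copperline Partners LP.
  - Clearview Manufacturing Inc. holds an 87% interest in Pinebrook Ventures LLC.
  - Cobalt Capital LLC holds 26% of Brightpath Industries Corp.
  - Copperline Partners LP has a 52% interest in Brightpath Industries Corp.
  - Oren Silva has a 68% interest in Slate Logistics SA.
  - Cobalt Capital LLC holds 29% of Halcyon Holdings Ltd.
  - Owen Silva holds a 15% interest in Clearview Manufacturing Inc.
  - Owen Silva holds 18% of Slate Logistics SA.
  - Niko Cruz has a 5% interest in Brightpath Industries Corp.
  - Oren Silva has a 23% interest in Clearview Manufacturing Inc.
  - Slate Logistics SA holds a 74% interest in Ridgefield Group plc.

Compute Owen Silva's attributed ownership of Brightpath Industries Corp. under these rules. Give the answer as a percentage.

23.725936%

By parent–child attribution (R2), Owen Silva is treated as also owning Oren Silva's interest in Clearview Manufacturing Inc, giving 15% + 23% = 38%.
By parent–child attribution (R2), Owen Silva is treated as also owning Oren Silva's interest in Slate Logistics SA, giving 18% + 68% = 86%.
Chain via Clearview Manufacturing Inc. → Pinebrook Ventures LLC → Copperline Partners LP (R1): 38% × 87% × 87% × 52% = 14.956344% of Brightpath Industries Corp.
Chain via Slate Logistics SA → Ridgefield Group plc → Cobalt Capital LLC (R1): 86% × 74% × 53% × 26% = 8.769592% of Brightpath Industries Corp.
Aggregating (R3): 14.956344% + 8.769592% = 23.725936%.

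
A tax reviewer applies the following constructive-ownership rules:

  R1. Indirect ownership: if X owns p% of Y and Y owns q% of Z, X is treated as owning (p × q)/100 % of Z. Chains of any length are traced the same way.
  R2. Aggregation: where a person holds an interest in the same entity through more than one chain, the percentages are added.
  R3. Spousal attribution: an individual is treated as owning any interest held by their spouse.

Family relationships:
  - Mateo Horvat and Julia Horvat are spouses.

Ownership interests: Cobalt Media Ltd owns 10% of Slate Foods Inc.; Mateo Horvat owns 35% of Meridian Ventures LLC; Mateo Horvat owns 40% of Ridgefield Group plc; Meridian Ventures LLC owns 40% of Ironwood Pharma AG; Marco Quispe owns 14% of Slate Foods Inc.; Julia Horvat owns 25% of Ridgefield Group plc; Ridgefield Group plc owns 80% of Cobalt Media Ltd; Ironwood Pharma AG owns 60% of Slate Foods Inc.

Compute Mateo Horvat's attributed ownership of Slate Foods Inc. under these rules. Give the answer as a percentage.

By spousal attribution (R3), Mateo Horvat is treated as also owning Julia Horvat's interest in Ridgefield Group plc, giving 40% + 25% = 65%.
Chain via Meridian Ventures LLC → Ironwood Pharma AG (R1): 35% × 40% × 60% = 8.4% of Slate Foods Inc.
Chain via Ridgefield Group plc → Cobalt Media Ltd (R1): 65% × 80% × 10% = 5.2% of Slate Foods Inc.
Aggregating (R2): 8.4% + 5.2% = 13.6%.

13.6%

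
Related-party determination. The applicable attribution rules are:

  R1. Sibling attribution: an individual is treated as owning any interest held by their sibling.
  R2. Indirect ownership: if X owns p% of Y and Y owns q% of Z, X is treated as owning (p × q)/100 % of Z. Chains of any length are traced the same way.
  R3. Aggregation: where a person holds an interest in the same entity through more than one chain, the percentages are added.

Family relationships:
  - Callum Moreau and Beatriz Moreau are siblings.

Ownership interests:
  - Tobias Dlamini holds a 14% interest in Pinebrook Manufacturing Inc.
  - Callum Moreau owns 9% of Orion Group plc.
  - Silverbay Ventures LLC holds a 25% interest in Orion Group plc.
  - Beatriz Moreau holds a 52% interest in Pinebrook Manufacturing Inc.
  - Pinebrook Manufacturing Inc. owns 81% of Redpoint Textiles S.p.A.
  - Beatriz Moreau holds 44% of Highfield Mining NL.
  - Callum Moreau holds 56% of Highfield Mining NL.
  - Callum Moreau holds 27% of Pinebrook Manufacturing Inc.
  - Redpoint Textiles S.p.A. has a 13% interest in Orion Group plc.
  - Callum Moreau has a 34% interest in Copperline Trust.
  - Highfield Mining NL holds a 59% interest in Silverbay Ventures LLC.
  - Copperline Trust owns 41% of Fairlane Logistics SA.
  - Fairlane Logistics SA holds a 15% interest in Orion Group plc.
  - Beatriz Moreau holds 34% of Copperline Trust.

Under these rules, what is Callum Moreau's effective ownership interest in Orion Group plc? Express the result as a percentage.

By sibling attribution (R1), Callum Moreau is treated as also owning Beatriz Moreau's interest in Highfield Mining NL, giving 56% + 44% = 100%.
By sibling attribution (R1), Callum Moreau is treated as also owning Beatriz Moreau's interest in Copperline Trust, giving 34% + 34% = 68%.
By sibling attribution (R1), Callum Moreau is treated as also owning Beatriz Moreau's interest in Pinebrook Manufacturing Inc, giving 27% + 52% = 79%.
Chain via Highfield Mining NL → Silverbay Ventures LLC (R2): 100% × 59% × 25% = 14.75% of Orion Group plc.
Chain via Copperline Trust → Fairlane Logistics SA (R2): 68% × 41% × 15% = 4.182% of Orion Group plc.
Chain via Pinebrook Manufacturing Inc. → Redpoint Textiles S.p.A. (R2): 79% × 81% × 13% = 8.3187% of Orion Group plc.
Direct interest in Orion Group plc: 9%.
Aggregating (R3): 14.75% + 4.182% + 8.3187% + 9% = 36.2507%.

36.2507%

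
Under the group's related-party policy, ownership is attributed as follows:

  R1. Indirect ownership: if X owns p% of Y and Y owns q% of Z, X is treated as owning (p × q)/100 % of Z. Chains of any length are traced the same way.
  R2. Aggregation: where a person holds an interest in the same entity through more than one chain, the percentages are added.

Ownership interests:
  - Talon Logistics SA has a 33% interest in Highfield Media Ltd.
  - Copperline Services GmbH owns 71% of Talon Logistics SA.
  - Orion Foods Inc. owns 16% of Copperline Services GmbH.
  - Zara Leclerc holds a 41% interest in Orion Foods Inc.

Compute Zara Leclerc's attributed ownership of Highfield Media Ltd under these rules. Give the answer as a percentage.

Chain via Orion Foods Inc. → Copperline Services GmbH → Talon Logistics SA (R1): 41% × 16% × 71% × 33% = 1.537008% of Highfield Media Ltd.

1.537008%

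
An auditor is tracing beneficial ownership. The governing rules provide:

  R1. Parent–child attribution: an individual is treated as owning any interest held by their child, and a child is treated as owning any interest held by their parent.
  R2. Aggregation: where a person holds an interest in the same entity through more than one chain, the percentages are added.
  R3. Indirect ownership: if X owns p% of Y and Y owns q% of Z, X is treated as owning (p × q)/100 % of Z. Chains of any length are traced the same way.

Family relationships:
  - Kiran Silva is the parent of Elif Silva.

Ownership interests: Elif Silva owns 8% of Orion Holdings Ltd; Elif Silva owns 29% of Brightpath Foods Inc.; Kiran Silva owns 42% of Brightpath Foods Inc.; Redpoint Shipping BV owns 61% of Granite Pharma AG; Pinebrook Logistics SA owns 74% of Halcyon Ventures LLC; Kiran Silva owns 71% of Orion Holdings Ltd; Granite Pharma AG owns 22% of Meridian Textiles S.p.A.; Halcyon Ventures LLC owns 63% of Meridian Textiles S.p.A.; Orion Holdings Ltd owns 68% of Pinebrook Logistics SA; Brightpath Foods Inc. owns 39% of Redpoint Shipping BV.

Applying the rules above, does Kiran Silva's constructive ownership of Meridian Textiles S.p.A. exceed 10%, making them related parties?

By parent–child attribution (R1), Kiran Silva is treated as also owning Elif Silva's interest in Brightpath Foods Inc, giving 42% + 29% = 71%.
By parent–child attribution (R1), Kiran Silva is treated as also owning Elif Silva's interest in Orion Holdings Ltd, giving 71% + 8% = 79%.
Chain via Brightpath Foods Inc. → Redpoint Shipping BV → Granite Pharma AG (R3): 71% × 39% × 61% × 22% = 3.715998% of Meridian Textiles S.p.A.
Chain via Orion Holdings Ltd → Pinebrook Logistics SA → Halcyon Ventures LLC (R3): 79% × 68% × 74% × 63% = 25.044264% of Meridian Textiles S.p.A.
Aggregating (R2): 3.715998% + 25.044264% = 28.760262%.
28.760262% exceeds the 10% threshold, so Kiran is a related party to Meridian Textiles S.p.A.

Yes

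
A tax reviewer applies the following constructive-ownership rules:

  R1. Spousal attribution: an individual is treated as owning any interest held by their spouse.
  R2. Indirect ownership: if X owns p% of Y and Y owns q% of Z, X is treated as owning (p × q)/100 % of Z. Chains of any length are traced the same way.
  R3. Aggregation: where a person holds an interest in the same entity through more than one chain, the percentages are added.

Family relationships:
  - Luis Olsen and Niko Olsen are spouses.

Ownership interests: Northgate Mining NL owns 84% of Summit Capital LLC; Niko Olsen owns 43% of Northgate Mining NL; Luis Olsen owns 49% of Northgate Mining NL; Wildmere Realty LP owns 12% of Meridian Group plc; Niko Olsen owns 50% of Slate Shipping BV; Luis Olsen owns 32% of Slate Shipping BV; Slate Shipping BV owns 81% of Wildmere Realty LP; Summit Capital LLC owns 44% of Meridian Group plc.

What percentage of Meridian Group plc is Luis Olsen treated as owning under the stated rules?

41.9736%

By spousal attribution (R1), Luis Olsen is treated as also owning Niko Olsen's interest in Northgate Mining NL, giving 49% + 43% = 92%.
By spousal attribution (R1), Luis Olsen is treated as also owning Niko Olsen's interest in Slate Shipping BV, giving 32% + 50% = 82%.
Chain via Northgate Mining NL → Summit Capital LLC (R2): 92% × 84% × 44% = 34.0032% of Meridian Group plc.
Chain via Slate Shipping BV → Wildmere Realty LP (R2): 82% × 81% × 12% = 7.9704% of Meridian Group plc.
Aggregating (R3): 34.0032% + 7.9704% = 41.9736%.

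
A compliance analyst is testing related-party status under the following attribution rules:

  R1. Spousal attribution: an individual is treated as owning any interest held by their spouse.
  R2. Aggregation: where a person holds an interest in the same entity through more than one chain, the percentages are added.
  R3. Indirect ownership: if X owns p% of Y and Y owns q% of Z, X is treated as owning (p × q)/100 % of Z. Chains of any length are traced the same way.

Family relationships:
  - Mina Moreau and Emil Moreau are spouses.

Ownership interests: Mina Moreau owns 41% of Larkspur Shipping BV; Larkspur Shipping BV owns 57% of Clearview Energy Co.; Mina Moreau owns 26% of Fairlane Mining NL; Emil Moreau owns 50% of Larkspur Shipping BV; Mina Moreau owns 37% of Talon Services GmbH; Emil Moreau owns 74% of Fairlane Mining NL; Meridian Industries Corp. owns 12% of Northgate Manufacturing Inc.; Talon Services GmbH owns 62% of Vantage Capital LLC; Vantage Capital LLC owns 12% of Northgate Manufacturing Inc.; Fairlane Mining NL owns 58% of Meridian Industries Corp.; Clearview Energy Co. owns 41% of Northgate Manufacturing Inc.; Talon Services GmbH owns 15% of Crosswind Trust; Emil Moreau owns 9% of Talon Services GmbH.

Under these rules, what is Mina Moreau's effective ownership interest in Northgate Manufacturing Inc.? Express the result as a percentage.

By spousal attribution (R1), Mina Moreau is treated as also owning Emil Moreau's interest in Fairlane Mining NL, giving 26% + 74% = 100%.
By spousal attribution (R1), Mina Moreau is treated as also owning Emil Moreau's interest in Talon Services GmbH, giving 37% + 9% = 46%.
By spousal attribution (R1), Mina Moreau is treated as also owning Emil Moreau's interest in Larkspur Shipping BV, giving 41% + 50% = 91%.
Chain via Fairlane Mining NL → Meridian Industries Corp. (R3): 100% × 58% × 12% = 6.96% of Northgate Manufacturing Inc.
Chain via Talon Services GmbH → Vantage Capital LLC (R3): 46% × 62% × 12% = 3.4224% of Northgate Manufacturing Inc.
Chain via Larkspur Shipping BV → Clearview Energy Co. (R3): 91% × 57% × 41% = 21.2667% of Northgate Manufacturing Inc.
Aggregating (R2): 6.96% + 3.4224% + 21.2667% = 31.6491%.

31.6491%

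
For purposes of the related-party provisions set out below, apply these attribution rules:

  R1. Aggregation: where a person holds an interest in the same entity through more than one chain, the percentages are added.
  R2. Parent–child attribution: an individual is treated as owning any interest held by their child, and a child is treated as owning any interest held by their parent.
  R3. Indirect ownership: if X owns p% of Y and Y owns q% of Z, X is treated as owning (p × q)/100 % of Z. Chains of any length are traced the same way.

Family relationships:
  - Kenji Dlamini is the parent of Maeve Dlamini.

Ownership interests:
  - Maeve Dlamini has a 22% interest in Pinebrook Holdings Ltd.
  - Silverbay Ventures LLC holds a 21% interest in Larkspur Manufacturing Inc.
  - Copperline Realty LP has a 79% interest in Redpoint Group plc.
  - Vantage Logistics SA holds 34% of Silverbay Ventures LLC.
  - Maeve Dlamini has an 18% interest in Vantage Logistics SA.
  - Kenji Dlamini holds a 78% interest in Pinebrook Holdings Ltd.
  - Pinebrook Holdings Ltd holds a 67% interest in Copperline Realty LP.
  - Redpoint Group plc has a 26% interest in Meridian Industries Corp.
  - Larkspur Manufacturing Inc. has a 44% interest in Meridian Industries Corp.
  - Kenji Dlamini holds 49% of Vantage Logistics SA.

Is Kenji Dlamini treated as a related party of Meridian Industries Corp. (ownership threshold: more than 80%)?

By parent–child attribution (R2), Kenji Dlamini is treated as also owning Maeve Dlamini's interest in Pinebrook Holdings Ltd, giving 78% + 22% = 100%.
By parent–child attribution (R2), Kenji Dlamini is treated as also owning Maeve Dlamini's interest in Vantage Logistics SA, giving 49% + 18% = 67%.
Chain via Pinebrook Holdings Ltd → Copperline Realty LP → Redpoint Group plc (R3): 100% × 67% × 79% × 26% = 13.7618% of Meridian Industries Corp.
Chain via Vantage Logistics SA → Silverbay Ventures LLC → Larkspur Manufacturing Inc. (R3): 67% × 34% × 21% × 44% = 2.104872% of Meridian Industries Corp.
Aggregating (R1): 13.7618% + 2.104872% = 15.866672%.
15.866672% does not exceed the 80% threshold, so Kenji is not a related party to Meridian Industries Corp.

No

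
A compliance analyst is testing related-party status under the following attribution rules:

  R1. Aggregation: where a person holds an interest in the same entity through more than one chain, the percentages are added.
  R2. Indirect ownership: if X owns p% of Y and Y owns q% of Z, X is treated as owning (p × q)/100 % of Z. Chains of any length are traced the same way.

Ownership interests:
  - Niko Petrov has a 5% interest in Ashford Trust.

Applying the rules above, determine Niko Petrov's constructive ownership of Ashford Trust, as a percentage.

Direct interest in Ashford Trust: 5%.

5%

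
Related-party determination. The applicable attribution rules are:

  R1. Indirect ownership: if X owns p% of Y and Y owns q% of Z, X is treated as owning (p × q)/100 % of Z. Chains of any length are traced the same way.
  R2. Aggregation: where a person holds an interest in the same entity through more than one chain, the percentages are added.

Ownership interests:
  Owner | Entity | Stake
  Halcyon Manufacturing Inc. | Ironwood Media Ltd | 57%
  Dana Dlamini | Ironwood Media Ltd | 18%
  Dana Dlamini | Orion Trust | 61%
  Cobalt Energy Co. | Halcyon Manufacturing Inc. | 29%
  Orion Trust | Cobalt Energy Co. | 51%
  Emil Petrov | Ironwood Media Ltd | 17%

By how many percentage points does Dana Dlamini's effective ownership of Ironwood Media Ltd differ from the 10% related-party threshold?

Chain via Orion Trust → Cobalt Energy Co. → Halcyon Manufacturing Inc. (R1): 61% × 51% × 29% × 57% = 5.142483% of Ironwood Media Ltd.
Direct interest in Ironwood Media Ltd: 18%.
Aggregating (R2): 5.142483% + 18% = 23.142483%.
23.142483% exceeds the 10% threshold by 13.142483 percentage points.

13.142483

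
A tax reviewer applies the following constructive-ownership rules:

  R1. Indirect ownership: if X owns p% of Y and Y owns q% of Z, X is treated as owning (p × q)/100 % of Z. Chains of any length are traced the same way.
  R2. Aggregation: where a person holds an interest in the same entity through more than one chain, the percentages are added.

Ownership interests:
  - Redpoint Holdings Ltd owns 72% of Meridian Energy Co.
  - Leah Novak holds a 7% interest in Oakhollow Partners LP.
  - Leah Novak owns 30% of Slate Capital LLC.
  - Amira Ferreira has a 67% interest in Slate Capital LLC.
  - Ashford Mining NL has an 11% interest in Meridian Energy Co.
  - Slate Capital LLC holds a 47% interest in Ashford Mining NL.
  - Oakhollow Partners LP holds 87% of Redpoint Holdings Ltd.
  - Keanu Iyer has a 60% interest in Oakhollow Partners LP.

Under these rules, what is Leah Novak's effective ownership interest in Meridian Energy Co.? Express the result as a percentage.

Chain via Slate Capital LLC → Ashford Mining NL (R1): 30% × 47% × 11% = 1.551% of Meridian Energy Co.
Chain via Oakhollow Partners LP → Redpoint Holdings Ltd (R1): 7% × 87% × 72% = 4.3848% of Meridian Energy Co.
Aggregating (R2): 1.551% + 4.3848% = 5.9358%.

5.9358%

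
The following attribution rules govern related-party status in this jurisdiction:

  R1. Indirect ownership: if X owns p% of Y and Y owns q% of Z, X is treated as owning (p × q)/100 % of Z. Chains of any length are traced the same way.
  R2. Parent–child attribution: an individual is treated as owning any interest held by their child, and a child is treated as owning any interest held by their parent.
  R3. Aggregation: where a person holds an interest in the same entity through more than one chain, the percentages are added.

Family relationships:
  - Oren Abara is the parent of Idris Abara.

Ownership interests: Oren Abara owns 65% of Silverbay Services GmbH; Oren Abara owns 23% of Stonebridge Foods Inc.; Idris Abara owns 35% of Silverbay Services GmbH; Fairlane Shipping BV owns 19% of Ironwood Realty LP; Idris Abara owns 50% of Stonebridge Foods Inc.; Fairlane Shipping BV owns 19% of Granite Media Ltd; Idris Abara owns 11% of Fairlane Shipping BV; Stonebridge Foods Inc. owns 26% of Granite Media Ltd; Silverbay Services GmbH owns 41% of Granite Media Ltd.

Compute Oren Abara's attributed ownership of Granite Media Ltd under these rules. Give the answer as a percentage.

By parent–child attribution (R2), Oren Abara is treated as also owning Idris Abara's interest in Stonebridge Foods Inc, giving 23% + 50% = 73%.
By parent–child attribution (R2), Oren Abara is treated as also owning Idris Abara's interest in Silverbay Services GmbH, giving 65% + 35% = 100%.
By parent–child attribution (R2), Oren Abara is treated as owning Idris Abara's 11% interest in Fairlane Shipping BV.
Chain via Stonebridge Foods Inc. (R1): 73% × 26% = 18.98% of Granite Media Ltd.
Chain via Silverbay Services GmbH (R1): 100% × 41% = 41% of Granite Media Ltd.
Chain via Fairlane Shipping BV (R1): 11% × 19% = 2.09% of Granite Media Ltd.
Aggregating (R3): 18.98% + 41% + 2.09% = 62.07%.

62.07%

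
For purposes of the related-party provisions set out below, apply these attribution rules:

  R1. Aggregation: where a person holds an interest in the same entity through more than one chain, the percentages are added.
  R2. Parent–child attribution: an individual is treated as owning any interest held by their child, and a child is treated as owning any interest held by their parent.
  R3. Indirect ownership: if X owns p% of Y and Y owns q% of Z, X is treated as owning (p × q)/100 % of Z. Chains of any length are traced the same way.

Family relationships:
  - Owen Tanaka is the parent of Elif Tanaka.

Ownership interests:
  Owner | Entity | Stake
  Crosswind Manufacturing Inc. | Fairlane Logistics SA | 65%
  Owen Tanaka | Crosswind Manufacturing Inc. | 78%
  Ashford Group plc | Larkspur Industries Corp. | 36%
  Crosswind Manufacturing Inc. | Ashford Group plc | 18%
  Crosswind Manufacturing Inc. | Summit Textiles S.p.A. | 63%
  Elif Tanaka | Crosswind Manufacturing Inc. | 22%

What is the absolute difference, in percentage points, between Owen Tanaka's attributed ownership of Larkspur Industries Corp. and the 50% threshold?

By parent–child attribution (R2), Owen Tanaka is treated as also owning Elif Tanaka's interest in Crosswind Manufacturing Inc, giving 78% + 22% = 100%.
Chain via Crosswind Manufacturing Inc. → Ashford Group plc (R3): 100% × 18% × 36% = 6.48% of Larkspur Industries Corp.
6.48% falls short of the 50% threshold by 43.52 percentage points.

43.52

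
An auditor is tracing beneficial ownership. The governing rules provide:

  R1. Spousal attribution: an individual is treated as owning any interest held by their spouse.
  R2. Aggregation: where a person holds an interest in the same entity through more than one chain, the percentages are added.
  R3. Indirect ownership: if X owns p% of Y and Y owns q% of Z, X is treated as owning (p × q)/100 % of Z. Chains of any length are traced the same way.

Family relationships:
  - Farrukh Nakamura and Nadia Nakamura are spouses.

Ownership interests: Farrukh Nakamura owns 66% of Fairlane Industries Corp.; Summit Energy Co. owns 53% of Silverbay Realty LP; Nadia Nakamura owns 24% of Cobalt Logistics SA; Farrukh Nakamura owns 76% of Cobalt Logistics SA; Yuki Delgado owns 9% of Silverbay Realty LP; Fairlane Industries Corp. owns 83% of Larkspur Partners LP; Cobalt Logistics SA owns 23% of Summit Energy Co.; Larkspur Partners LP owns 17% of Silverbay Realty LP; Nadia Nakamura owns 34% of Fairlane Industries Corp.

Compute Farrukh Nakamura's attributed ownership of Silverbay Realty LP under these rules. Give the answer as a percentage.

By spousal attribution (R1), Farrukh Nakamura is treated as also owning Nadia Nakamura's interest in Fairlane Industries Corp, giving 66% + 34% = 100%.
By spousal attribution (R1), Farrukh Nakamura is treated as also owning Nadia Nakamura's interest in Cobalt Logistics SA, giving 76% + 24% = 100%.
Chain via Fairlane Industries Corp. → Larkspur Partners LP (R3): 100% × 83% × 17% = 14.11% of Silverbay Realty LP.
Chain via Cobalt Logistics SA → Summit Energy Co. (R3): 100% × 23% × 53% = 12.19% of Silverbay Realty LP.
Aggregating (R2): 14.11% + 12.19% = 26.3%.

26.3%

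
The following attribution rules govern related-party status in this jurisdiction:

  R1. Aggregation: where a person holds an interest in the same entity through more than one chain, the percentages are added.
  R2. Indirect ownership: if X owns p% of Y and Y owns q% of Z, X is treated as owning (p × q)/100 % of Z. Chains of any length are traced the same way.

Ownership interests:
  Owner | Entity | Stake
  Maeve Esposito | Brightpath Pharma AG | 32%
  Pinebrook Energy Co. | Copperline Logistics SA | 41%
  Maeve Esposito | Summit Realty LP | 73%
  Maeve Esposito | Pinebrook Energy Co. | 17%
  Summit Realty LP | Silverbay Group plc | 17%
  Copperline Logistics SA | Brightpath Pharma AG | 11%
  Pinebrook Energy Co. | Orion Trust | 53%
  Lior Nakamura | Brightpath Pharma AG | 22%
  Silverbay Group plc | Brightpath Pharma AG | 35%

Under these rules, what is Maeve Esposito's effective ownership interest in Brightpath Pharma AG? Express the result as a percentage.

37.1102%

Chain via Pinebrook Energy Co. → Copperline Logistics SA (R2): 17% × 41% × 11% = 0.7667% of Brightpath Pharma AG.
Chain via Summit Realty LP → Silverbay Group plc (R2): 73% × 17% × 35% = 4.3435% of Brightpath Pharma AG.
Direct interest in Brightpath Pharma AG: 32%.
Aggregating (R1): 0.7667% + 4.3435% + 32% = 37.1102%.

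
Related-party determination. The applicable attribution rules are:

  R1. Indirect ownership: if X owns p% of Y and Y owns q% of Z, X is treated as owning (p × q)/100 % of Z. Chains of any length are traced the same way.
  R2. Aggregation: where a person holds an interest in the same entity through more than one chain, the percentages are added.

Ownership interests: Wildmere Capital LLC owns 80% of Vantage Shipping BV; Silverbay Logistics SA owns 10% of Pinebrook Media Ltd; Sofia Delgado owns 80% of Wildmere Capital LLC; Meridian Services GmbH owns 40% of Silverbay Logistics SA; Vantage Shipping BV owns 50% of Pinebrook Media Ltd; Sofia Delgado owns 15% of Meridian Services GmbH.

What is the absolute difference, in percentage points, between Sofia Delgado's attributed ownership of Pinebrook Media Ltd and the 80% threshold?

Chain via Wildmere Capital LLC → Vantage Shipping BV (R1): 80% × 80% × 50% = 32% of Pinebrook Media Ltd.
Chain via Meridian Services GmbH → Silverbay Logistics SA (R1): 15% × 40% × 10% = 0.6% of Pinebrook Media Ltd.
Aggregating (R2): 32% + 0.6% = 32.6%.
32.6% falls short of the 80% threshold by 47.4 percentage points.

47.4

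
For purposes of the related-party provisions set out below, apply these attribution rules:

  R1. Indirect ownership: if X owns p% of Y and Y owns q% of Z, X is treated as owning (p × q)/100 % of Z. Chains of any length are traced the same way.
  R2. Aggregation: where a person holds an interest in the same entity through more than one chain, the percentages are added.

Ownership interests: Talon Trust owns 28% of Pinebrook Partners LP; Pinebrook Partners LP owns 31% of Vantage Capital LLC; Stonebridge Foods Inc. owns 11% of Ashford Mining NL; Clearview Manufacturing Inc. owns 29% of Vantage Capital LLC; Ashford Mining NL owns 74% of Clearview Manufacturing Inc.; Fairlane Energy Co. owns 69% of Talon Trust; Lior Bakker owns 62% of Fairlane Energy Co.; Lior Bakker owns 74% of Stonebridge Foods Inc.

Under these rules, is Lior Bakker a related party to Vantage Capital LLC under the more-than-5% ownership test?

Chain via Fairlane Energy Co. → Talon Trust → Pinebrook Partners LP (R1): 62% × 69% × 28% × 31% = 3.713304% of Vantage Capital LLC.
Chain via Stonebridge Foods Inc. → Ashford Mining NL → Clearview Manufacturing Inc. (R1): 74% × 11% × 74% × 29% = 1.746844% of Vantage Capital LLC.
Aggregating (R2): 3.713304% + 1.746844% = 5.460148%.
5.460148% exceeds the 5% threshold, so Lior is a related party to Vantage Capital LLC.

Yes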